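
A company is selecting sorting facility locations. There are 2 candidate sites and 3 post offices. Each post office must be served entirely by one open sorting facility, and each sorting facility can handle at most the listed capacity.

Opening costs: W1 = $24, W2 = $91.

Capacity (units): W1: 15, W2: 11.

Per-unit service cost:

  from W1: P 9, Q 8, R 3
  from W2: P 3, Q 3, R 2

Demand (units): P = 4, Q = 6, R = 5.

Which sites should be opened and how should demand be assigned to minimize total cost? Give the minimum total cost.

Open {W1}: P→W1 9·4=36, Q→W1 8·6=48, R→W1 3·5=15.
Loads: W1 carries 15/15. Service 99; fixed 24; total 123.
Next best feasible plan costs 160.

Minimum total cost: 123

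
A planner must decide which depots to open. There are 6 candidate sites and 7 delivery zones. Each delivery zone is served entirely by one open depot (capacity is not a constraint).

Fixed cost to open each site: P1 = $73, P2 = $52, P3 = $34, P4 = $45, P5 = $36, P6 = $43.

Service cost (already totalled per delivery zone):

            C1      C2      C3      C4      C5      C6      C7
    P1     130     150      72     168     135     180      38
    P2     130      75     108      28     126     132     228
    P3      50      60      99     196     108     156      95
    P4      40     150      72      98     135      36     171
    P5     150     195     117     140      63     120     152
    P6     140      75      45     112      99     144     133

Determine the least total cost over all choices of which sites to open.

Minimum total cost: 558

For any fixed open set, each delivery zone goes to its cheapest open site; total = fixed + service.
{P1, P2, P4, P5}: C1→P4 40, C2→P2 75, C3→P1 72, C4→P2 28, C5→P5 63, C6→P4 36, C7→P1 38. Service 352; fixed 206; total 558.
{P2, P3, P4, P5}: service 394 + fixed 167 = 561
{P2, P3, P4}: service 439 + fixed 131 = 570
{P1, P2, P3, P4, P5, P6}: C1→P4 40, C2→P3 60, C3→P6 45, C4→P2 28, C5→P5 63, C6→P4 36, C7→P1 38. Service 310; fixed 283; total 593.
No other subset beats 558.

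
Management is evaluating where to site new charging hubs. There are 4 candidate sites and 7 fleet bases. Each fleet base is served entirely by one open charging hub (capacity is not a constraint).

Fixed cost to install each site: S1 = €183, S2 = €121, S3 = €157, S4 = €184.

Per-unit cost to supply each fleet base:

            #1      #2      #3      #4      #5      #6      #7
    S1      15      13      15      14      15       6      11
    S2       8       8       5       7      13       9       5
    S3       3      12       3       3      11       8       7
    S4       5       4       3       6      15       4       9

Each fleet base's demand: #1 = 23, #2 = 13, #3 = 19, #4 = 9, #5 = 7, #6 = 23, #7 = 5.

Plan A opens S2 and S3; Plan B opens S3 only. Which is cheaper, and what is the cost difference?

Plan A: {S2, S3}: #1→S3 3·23=69, #2→S2 8·13=104, #3→S3 3·19=57, #4→S3 3·9=27, #5→S3 11·7=77, #6→S3 8·23=184, #7→S2 5·5=25. Service 543; fixed 278; total 821.
Plan B: {S3}: #1→S3 3·23=69, #2→S3 12·13=156, #3→S3 3·19=57, #4→S3 3·9=27, #5→S3 11·7=77, #6→S3 8·23=184, #7→S3 7·5=35. Service 605; fixed 157; total 762.
Difference: |821 − 762| = 59.

Plan B is cheaper by 59.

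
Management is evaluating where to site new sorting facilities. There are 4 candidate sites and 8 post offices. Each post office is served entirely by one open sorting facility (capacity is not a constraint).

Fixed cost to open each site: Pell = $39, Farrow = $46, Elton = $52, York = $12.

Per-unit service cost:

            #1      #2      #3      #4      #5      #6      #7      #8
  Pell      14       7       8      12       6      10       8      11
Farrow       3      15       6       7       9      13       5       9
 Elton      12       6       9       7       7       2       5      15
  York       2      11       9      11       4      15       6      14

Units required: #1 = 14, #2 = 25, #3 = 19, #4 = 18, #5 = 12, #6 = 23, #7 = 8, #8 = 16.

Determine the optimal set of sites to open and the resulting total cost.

For any fixed open set, each post office goes to its cheapest open site; total = fixed + service.
{Farrow, Elton, York}: #1→York 2·14=28, #2→Elton 6·25=150, #3→Farrow 6·19=114, #4→Farrow 7·18=126, #5→York 4·12=48, #6→Elton 2·23=46, #7→Farrow 5·8=40, #8→Farrow 9·16=144. Service 696; fixed 110; total 806.
{Farrow, Elton}: #1→Farrow 3·14=42, #2→Elton 6·25=150, #3→Farrow 6·19=114, #4→Farrow 7·18=126, #5→Elton 7·12=84, #6→Elton 2·23=46, #7→Farrow 5·8=40, #8→Farrow 9·16=144. Service 746; fixed 98; total 844.
{Pell, Farrow, Elton, York}: service 696 + fixed 149 = 845
{York}: service 1337 + fixed 12 = 1349
No other subset beats 806.

Open Farrow, Elton and York; minimum total cost 806.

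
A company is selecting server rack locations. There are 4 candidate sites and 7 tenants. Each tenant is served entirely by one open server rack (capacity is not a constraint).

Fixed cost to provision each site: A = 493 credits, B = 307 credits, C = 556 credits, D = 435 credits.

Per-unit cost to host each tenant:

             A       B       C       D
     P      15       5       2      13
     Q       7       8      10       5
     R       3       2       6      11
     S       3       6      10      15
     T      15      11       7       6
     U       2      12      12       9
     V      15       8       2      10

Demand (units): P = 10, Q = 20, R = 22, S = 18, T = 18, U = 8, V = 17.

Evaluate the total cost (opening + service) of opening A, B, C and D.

Total cost: 2167

Each tenant is assigned to its cheapest site among the open ones.
{A, B, C, D}: P→C 2·10=20, Q→D 5·20=100, R→B 2·22=44, S→A 3·18=54, T→D 6·18=108, U→A 2·8=16, V→C 2·17=34. Service 376; fixed 1791; total 2167.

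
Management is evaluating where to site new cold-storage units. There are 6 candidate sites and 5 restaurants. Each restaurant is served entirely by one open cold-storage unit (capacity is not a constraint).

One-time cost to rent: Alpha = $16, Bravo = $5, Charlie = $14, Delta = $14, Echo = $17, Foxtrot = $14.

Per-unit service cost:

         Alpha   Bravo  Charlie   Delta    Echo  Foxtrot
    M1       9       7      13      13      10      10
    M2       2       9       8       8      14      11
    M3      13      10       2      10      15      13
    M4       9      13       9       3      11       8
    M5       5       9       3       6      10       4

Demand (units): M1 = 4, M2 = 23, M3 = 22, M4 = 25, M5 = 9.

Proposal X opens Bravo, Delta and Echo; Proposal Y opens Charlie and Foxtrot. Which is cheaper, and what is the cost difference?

Proposal Y is cheaper by 74.

Proposal X: {Bravo, Delta, Echo}: M1→Bravo 7·4=28, M2→Delta 8·23=184, M3→Bravo 10·22=220, M4→Delta 3·25=75, M5→Delta 6·9=54. Service 561; fixed 36; total 597.
Proposal Y: {Charlie, Foxtrot}: M1→Foxtrot 10·4=40, M2→Charlie 8·23=184, M3→Charlie 2·22=44, M4→Foxtrot 8·25=200, M5→Charlie 3·9=27. Service 495; fixed 28; total 523.
Difference: |597 − 523| = 74.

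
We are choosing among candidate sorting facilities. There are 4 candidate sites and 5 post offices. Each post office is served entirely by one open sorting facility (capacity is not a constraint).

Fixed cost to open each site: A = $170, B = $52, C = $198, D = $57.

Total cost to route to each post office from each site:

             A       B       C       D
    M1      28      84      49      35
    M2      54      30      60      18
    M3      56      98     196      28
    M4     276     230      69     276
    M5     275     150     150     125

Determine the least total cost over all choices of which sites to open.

For any fixed open set, each post office goes to its cheapest open site; total = fixed + service.
{C, D}: M1→D 35, M2→D 18, M3→D 28, M4→C 69, M5→D 125. Service 275; fixed 255; total 530.
{D}: M1→D 35, M2→D 18, M3→D 28, M4→D 276, M5→D 125. Service 482; fixed 57; total 539.
{B, D}: service 436 + fixed 109 = 545
{A, B, C, D}: service 268 + fixed 477 = 745
(All 15 nonempty subsets were checked; C and D is lowest.)

Minimum total cost: 530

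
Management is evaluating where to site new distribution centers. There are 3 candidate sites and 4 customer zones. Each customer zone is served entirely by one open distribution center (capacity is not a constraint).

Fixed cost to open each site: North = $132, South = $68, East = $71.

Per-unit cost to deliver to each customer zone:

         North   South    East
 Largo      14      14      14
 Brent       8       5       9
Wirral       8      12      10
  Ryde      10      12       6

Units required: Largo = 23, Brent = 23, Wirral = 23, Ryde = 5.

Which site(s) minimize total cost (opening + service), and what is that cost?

Open South and East; minimum total cost 836.

For any fixed open set, each customer zone goes to its cheapest open site; total = fixed + service.
{South, East}: Largo→South 14·23=322, Brent→South 5·23=115, Wirral→East 10·23=230, Ryde→East 6·5=30. Service 697; fixed 139; total 836.
{South}: Largo→South 14·23=322, Brent→South 5·23=115, Wirral→South 12·23=276, Ryde→South 12·5=60. Service 773; fixed 68; total 841.
{East}: Largo→East 14·23=322, Brent→East 9·23=207, Wirral→East 10·23=230, Ryde→East 6·5=30. Service 789; fixed 71; total 860.
{North, South, East}: Largo→North 14·23=322, Brent→South 5·23=115, Wirral→North 8·23=184, Ryde→East 6·5=30. Service 651; fixed 271; total 922.
No other subset beats 836.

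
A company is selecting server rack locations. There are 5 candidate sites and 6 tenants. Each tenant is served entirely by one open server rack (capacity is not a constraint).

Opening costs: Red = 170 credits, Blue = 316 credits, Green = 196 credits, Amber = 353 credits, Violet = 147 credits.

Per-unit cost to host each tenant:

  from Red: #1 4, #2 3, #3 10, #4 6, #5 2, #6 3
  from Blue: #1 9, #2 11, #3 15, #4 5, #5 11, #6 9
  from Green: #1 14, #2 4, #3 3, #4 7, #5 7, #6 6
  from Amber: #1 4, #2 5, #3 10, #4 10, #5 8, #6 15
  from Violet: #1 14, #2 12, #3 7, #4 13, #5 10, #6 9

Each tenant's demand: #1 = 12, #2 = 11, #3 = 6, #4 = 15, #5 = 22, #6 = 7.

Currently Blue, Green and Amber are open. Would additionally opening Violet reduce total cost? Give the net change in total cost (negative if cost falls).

No — net change +147 (cost rises by 147).

Current service cost with {Blue, Green, Amber}: 381.
Adding Violet: each tenant re-picks its cheapest; new service cost 381, saving 0.
Extra fixed cost: 147. Net change = 147 − 0 = 147.
(Totals: 1246 → 1393.)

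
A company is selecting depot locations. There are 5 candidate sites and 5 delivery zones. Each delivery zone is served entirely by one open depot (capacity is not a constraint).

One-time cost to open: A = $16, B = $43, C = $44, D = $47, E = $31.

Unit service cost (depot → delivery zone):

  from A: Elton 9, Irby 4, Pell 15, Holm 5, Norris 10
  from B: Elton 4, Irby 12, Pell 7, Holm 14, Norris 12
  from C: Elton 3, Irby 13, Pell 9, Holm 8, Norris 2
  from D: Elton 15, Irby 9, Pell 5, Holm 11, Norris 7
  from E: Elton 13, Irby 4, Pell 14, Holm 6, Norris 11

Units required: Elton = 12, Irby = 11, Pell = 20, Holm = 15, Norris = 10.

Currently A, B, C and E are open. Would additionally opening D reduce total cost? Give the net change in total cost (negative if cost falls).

Current service cost with {A, B, C, E}: 315.
Adding D: each delivery zone re-picks its cheapest; new service cost 275, saving 40.
Extra fixed cost: 47. Net change = 47 − 40 = 7.
(Totals: 449 → 456.)

No — net change +7 (cost rises by 7).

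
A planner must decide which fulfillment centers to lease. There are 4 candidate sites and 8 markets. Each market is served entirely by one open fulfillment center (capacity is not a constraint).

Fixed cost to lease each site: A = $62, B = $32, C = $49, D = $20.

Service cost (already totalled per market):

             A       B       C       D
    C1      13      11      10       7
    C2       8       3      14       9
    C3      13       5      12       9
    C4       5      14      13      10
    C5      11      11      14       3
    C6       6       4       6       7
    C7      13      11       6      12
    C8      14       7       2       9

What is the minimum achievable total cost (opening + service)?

For any fixed open set, each market goes to its cheapest open site; total = fixed + service.
{D}: C1→D 7, C2→D 9, C3→D 9, C4→D 10, C5→D 3, C6→D 7, C7→D 12, C8→D 9. Service 66; fixed 20; total 86.
{B}: C1→B 11, C2→B 3, C3→B 5, C4→B 14, C5→B 11, C6→B 4, C7→B 11, C8→B 7. Service 66; fixed 32; total 98.
{B, D}: C1→D 7, C2→B 3, C3→B 5, C4→D 10, C5→D 3, C6→B 4, C7→B 11, C8→B 7. Service 50; fixed 52; total 102.
{A, B, C, D}: C1→D 7, C2→B 3, C3→B 5, C4→A 5, C5→D 3, C6→B 4, C7→C 6, C8→C 2. Service 35; fixed 163; total 198.
(All 15 nonempty subsets were checked; D only is lowest.)

Minimum total cost: 86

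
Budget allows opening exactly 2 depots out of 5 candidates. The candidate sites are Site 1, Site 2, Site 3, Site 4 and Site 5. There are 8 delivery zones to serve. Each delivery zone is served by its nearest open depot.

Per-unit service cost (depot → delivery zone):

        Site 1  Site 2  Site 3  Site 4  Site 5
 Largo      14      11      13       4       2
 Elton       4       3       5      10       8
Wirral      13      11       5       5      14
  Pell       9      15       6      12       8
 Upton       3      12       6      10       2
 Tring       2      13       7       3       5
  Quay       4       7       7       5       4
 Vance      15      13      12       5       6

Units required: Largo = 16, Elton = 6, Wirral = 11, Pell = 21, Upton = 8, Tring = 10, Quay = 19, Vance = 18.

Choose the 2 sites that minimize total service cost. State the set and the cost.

With exactly 2 open, each delivery zone uses its cheapest among the chosen.
{Site 3, Site 5}: Largo→Site 5 2·16=32, Elton→Site 3 5·6=30, Wirral→Site 3 5·11=55, Pell→Site 3 6·21=126, Upton→Site 5 2·8=16, Tring→Site 5 5·10=50, Quay→Site 5 4·19=76, Vance→Site 5 6·18=108. Service cost 493.
{Site 4, Site 5}: service cost 515
{Site 3, Site 4}: service cost 538
Among all 10 size-2 choices, {Site 3, Site 5} is lowest.

Choose Site 3 and Site 5; total service cost 493.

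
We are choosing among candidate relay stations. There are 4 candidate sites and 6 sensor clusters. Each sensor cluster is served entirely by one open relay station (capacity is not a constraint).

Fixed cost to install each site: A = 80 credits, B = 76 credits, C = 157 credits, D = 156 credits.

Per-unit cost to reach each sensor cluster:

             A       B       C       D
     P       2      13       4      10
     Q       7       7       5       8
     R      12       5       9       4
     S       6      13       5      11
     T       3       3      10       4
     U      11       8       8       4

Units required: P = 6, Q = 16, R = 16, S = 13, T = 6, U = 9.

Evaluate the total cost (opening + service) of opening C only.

Total cost: 602

Each sensor cluster is assigned to its cheapest site among the open ones.
{C}: P→C 4·6=24, Q→C 5·16=80, R→C 9·16=144, S→C 5·13=65, T→C 10·6=60, U→C 8·9=72. Service 445; fixed 157; total 602.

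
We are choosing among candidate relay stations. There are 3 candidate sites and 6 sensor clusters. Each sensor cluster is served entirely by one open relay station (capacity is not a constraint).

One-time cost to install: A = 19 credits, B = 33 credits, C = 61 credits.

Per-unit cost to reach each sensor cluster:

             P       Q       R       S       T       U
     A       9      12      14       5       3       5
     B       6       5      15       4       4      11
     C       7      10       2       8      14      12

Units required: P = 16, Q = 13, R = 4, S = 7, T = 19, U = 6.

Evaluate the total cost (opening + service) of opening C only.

Each sensor cluster is assigned to its cheapest site among the open ones.
{C}: P→C 7·16=112, Q→C 10·13=130, R→C 2·4=8, S→C 8·7=56, T→C 14·19=266, U→C 12·6=72. Service 644; fixed 61; total 705.

Total cost: 705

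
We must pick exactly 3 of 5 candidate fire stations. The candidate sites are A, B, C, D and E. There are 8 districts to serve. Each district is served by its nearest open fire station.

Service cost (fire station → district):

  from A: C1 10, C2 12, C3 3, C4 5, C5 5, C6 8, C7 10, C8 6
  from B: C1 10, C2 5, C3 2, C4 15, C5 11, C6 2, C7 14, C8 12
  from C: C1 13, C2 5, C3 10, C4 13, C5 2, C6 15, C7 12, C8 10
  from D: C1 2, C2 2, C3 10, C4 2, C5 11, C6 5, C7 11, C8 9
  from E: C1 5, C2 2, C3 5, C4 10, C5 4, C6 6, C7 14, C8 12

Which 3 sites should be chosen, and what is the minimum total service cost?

With exactly 3 open, each district uses its cheapest among the chosen.
{A, B, D}: C1→D 2, C2→D 2, C3→B 2, C4→D 2, C5→A 5, C6→B 2, C7→A 10, C8→A 6. Service cost 31.
{A, C, D}: service cost 32
{B, C, D}: service cost 32
Among all 10 size-3 choices, {A, B, D} is lowest.

Choose A, B and D; total service cost 31.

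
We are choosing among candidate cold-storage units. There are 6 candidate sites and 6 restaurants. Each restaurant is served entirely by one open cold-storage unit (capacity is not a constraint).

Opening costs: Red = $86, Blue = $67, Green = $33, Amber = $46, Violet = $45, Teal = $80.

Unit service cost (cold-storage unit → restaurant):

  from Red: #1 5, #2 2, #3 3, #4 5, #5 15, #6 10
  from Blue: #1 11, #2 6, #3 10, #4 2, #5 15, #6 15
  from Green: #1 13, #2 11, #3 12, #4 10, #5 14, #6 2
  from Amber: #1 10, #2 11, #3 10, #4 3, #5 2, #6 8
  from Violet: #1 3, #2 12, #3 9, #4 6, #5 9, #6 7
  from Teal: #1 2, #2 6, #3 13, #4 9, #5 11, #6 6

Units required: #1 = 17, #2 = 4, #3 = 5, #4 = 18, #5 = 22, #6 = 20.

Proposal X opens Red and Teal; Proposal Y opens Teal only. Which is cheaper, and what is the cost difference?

Proposal X is cheaper by 52.

Proposal X: {Red, Teal}: #1→Teal 2·17=34, #2→Red 2·4=8, #3→Red 3·5=15, #4→Red 5·18=90, #5→Teal 11·22=242, #6→Teal 6·20=120. Service 509; fixed 166; total 675.
Proposal Y: {Teal}: #1→Teal 2·17=34, #2→Teal 6·4=24, #3→Teal 13·5=65, #4→Teal 9·18=162, #5→Teal 11·22=242, #6→Teal 6·20=120. Service 647; fixed 80; total 727.
Difference: |675 − 727| = 52.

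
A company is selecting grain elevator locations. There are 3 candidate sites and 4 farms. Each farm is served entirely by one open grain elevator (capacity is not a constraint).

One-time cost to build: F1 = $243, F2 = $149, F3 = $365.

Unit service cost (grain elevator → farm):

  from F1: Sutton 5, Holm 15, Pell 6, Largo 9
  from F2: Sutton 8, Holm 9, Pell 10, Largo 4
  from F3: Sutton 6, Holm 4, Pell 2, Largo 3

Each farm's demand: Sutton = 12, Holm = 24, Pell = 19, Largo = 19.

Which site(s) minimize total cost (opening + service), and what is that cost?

For any fixed open set, each farm goes to its cheapest open site; total = fixed + service.
{F3}: Sutton→F3 6·12=72, Holm→F3 4·24=96, Pell→F3 2·19=38, Largo→F3 3·19=57. Service 263; fixed 365; total 628.
{F2}: Sutton→F2 8·12=96, Holm→F2 9·24=216, Pell→F2 10·19=190, Largo→F2 4·19=76. Service 578; fixed 149; total 727.
{F2, F3}: service 263 + fixed 514 = 777
{F1, F2, F3}: Sutton→F1 5·12=60, Holm→F3 4·24=96, Pell→F3 2·19=38, Largo→F3 3·19=57. Service 251; fixed 757; total 1008.
No other subset beats 628.

Open F3 only; minimum total cost 628.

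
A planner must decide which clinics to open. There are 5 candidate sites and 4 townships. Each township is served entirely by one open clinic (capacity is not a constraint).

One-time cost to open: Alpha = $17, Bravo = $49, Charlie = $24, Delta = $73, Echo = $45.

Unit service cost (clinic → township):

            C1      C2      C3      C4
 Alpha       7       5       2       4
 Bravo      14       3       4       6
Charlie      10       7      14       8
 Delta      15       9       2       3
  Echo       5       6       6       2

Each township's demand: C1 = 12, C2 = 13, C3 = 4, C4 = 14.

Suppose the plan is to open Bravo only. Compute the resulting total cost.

Each township is assigned to its cheapest site among the open ones.
{Bravo}: C1→Bravo 14·12=168, C2→Bravo 3·13=39, C3→Bravo 4·4=16, C4→Bravo 6·14=84. Service 307; fixed 49; total 356.

Total cost: 356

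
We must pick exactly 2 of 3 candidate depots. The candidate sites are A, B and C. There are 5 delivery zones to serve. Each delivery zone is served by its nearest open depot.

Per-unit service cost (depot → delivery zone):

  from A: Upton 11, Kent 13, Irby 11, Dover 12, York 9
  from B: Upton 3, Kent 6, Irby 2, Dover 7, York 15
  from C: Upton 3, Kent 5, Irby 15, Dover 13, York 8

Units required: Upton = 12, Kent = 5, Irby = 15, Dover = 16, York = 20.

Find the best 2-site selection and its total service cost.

Choose B and C; total service cost 363.

With exactly 2 open, each delivery zone uses its cheapest among the chosen.
{B, C}: Upton→B 3·12=36, Kent→C 5·5=25, Irby→B 2·15=30, Dover→B 7·16=112, York→C 8·20=160. Service cost 363.
{A, B}: service cost 388
{A, C}: service cost 578
Among all 3 size-2 choices, {B, C} is lowest.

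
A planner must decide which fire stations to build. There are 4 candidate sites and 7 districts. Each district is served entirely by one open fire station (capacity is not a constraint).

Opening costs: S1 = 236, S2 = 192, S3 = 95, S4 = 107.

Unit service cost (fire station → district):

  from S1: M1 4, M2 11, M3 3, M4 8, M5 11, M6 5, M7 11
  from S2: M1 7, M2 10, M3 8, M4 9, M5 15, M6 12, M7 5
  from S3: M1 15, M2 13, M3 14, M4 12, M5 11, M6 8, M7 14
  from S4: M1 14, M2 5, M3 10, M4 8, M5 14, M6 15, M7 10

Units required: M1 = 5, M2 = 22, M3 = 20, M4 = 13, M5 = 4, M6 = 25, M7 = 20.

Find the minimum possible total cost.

Minimum total cost: 1006

For any fixed open set, each district goes to its cheapest open site; total = fixed + service.
{S1, S4}: M1→S1 4·5=20, M2→S4 5·22=110, M3→S1 3·20=60, M4→S1 8·13=104, M5→S1 11·4=44, M6→S1 5·25=125, M7→S4 10·20=200. Service 663; fixed 343; total 1006.
{S1}: service 815 + fixed 236 = 1051
{S1, S2, S4}: M1→S1 4·5=20, M2→S4 5·22=110, M3→S1 3·20=60, M4→S1 8·13=104, M5→S1 11·4=44, M6→S1 5·25=125, M7→S2 5·20=100. Service 563; fixed 535; total 1098.
{S1, S2, S3, S4}: M1→S1 4·5=20, M2→S4 5·22=110, M3→S1 3·20=60, M4→S1 8·13=104, M5→S1 11·4=44, M6→S1 5·25=125, M7→S2 5·20=100. Service 563; fixed 630; total 1193.
(All 15 nonempty subsets were checked; S1 and S4 is lowest.)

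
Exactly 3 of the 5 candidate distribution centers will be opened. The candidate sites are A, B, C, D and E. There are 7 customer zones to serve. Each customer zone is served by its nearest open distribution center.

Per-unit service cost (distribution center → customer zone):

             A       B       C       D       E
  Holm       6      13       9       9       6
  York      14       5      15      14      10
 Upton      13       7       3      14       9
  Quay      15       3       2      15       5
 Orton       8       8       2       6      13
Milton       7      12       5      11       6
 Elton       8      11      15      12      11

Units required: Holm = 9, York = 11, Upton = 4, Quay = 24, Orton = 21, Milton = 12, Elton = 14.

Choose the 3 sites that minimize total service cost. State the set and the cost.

With exactly 3 open, each customer zone uses its cheapest among the chosen.
{A, B, C}: Holm→A 6·9=54, York→B 5·11=55, Upton→C 3·4=12, Quay→C 2·24=48, Orton→C 2·21=42, Milton→C 5·12=60, Elton→A 8·14=112. Service cost 383.
{B, C, E}: service cost 425
{A, C, E}: service cost 438
Among all 10 size-3 choices, {A, B, C} is lowest.

Choose A, B and C; total service cost 383.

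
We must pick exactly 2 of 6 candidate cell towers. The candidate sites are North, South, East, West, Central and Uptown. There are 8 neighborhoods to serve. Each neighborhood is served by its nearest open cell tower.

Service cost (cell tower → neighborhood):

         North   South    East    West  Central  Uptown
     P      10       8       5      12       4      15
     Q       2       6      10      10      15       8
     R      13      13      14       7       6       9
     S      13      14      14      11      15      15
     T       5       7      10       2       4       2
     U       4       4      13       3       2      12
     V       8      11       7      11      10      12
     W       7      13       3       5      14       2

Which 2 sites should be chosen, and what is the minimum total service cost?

With exactly 2 open, each neighborhood uses its cheapest among the chosen.
{North, Central}: P→Central 4, Q→North 2, R→Central 6, S→North 13, T→Central 4, U→Central 2, V→North 8, W→North 7. Service cost 46.
{North, West}: service cost 48
{East, West}: service cost 48
Among all 15 size-2 choices, {North, Central} is lowest.

Choose North and Central; total service cost 46.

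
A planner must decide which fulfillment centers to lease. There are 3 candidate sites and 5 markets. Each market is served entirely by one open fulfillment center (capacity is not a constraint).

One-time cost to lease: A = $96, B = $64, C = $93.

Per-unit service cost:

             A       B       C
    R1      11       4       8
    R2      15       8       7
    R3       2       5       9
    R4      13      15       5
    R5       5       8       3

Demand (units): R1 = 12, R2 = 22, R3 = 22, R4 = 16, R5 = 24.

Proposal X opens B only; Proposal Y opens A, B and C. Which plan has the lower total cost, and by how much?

Proposal Y is cheaper by 179.

Proposal X: {B}: R1→B 4·12=48, R2→B 8·22=176, R3→B 5·22=110, R4→B 15·16=240, R5→B 8·24=192. Service 766; fixed 64; total 830.
Proposal Y: {A, B, C}: R1→B 4·12=48, R2→C 7·22=154, R3→A 2·22=44, R4→C 5·16=80, R5→C 3·24=72. Service 398; fixed 253; total 651.
Difference: |830 − 651| = 179.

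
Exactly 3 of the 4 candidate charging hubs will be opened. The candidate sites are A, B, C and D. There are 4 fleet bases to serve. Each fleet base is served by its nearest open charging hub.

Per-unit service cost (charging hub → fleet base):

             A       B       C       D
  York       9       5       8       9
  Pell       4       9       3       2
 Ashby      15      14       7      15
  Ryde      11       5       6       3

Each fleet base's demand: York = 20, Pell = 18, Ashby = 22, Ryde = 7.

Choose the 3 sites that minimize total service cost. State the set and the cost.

Choose B, C and D; total service cost 311.

With exactly 3 open, each fleet base uses its cheapest among the chosen.
{B, C, D}: York→B 5·20=100, Pell→D 2·18=36, Ashby→C 7·22=154, Ryde→D 3·7=21. Service cost 311.
{A, B, C}: service cost 343
{A, C, D}: service cost 371
Among all 4 size-3 choices, {B, C, D} is lowest.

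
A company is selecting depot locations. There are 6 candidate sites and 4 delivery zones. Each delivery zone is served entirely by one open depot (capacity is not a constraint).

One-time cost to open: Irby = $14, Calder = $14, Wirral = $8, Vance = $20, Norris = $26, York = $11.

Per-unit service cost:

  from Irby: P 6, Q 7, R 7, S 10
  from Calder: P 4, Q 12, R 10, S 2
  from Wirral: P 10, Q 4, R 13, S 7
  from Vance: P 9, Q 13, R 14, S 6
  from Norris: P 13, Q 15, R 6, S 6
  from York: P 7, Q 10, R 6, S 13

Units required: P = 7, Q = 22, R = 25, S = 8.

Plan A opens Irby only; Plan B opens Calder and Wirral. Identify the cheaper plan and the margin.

Plan B is cheaper by 61.

Plan A: {Irby}: P→Irby 6·7=42, Q→Irby 7·22=154, R→Irby 7·25=175, S→Irby 10·8=80. Service 451; fixed 14; total 465.
Plan B: {Calder, Wirral}: P→Calder 4·7=28, Q→Wirral 4·22=88, R→Calder 10·25=250, S→Calder 2·8=16. Service 382; fixed 22; total 404.
Difference: |465 − 404| = 61.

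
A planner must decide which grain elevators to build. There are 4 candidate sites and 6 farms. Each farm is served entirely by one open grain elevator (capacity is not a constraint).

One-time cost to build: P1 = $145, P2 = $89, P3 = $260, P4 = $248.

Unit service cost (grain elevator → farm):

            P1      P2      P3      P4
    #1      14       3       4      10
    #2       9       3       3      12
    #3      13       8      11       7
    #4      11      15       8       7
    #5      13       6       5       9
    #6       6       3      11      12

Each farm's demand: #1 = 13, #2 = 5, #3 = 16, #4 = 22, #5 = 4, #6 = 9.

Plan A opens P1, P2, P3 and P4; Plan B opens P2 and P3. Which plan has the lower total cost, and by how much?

Plan B is cheaper by 355.

Plan A: {P1, P2, P3, P4}: #1→P2 3·13=39, #2→P2 3·5=15, #3→P4 7·16=112, #4→P4 7·22=154, #5→P3 5·4=20, #6→P2 3·9=27. Service 367; fixed 742; total 1109.
Plan B: {P2, P3}: #1→P2 3·13=39, #2→P2 3·5=15, #3→P2 8·16=128, #4→P3 8·22=176, #5→P3 5·4=20, #6→P2 3·9=27. Service 405; fixed 349; total 754.
Difference: |1109 − 754| = 355.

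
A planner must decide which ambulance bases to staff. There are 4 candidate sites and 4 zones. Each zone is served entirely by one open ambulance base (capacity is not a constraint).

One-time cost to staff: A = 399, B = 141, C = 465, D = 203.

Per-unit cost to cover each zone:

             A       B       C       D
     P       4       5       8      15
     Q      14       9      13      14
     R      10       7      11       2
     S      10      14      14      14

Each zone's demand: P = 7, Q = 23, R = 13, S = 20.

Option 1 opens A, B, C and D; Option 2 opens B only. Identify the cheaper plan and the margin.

Option 1: {A, B, C, D}: P→A 4·7=28, Q→B 9·23=207, R→D 2·13=26, S→A 10·20=200. Service 461; fixed 1208; total 1669.
Option 2: {B}: P→B 5·7=35, Q→B 9·23=207, R→B 7·13=91, S→B 14·20=280. Service 613; fixed 141; total 754.
Difference: |1669 − 754| = 915.

Option 2 is cheaper by 915.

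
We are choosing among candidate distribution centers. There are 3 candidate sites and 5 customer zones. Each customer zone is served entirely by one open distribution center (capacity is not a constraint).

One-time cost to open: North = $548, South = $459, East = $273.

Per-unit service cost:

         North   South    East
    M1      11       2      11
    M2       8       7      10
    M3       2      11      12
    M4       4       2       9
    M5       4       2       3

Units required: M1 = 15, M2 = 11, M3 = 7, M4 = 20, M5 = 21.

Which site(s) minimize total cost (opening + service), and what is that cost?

Open South only; minimum total cost 725.

For any fixed open set, each customer zone goes to its cheapest open site; total = fixed + service.
{South}: M1→South 2·15=30, M2→South 7·11=77, M3→South 11·7=77, M4→South 2·20=40, M5→South 2·21=42. Service 266; fixed 459; total 725.
{East}: service 602 + fixed 273 = 875
{North}: service 431 + fixed 548 = 979
{North, South, East}: service 203 + fixed 1280 = 1483
(All 7 nonempty subsets were checked; South only is lowest.)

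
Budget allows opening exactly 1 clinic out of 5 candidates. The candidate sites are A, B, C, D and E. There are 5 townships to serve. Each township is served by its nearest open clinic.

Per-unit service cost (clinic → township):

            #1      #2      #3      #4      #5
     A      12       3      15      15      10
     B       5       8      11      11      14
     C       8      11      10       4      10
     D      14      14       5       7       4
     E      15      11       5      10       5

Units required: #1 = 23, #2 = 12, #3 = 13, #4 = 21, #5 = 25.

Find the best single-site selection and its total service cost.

Choose C only; total service cost 780.

With exactly 1 open, each township uses its cheapest among the chosen.
{C}: #1→C 8·23=184, #2→C 11·12=132, #3→C 10·13=130, #4→C 4·21=84, #5→C 10·25=250. Service cost 780.
{D}: service cost 802
{E}: service cost 877
Among all 5 size-1 choices, {C} is lowest.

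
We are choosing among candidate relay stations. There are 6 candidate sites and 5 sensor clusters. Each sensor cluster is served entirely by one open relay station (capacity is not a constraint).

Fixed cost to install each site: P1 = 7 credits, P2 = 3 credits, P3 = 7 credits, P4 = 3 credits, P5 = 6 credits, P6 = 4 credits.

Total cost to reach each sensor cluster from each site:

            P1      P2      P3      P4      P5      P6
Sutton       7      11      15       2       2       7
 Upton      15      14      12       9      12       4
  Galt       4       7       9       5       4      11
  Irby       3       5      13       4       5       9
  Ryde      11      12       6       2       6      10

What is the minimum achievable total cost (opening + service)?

For any fixed open set, each sensor cluster goes to its cheapest open site; total = fixed + service.
{P4, P6}: Sutton→P4 2, Upton→P6 4, Galt→P4 5, Irby→P4 4, Ryde→P4 2. Service 17; fixed 7; total 24.
{P4}: Sutton→P4 2, Upton→P4 9, Galt→P4 5, Irby→P4 4, Ryde→P4 2. Service 22; fixed 3; total 25.
{P2, P4, P6}: Sutton→P4 2, Upton→P6 4, Galt→P4 5, Irby→P4 4, Ryde→P4 2. Service 17; fixed 10; total 27.
{P1, P2, P3, P4, P5, P6}: service 15 + fixed 30 = 45
No other subset beats 24.

Minimum total cost: 24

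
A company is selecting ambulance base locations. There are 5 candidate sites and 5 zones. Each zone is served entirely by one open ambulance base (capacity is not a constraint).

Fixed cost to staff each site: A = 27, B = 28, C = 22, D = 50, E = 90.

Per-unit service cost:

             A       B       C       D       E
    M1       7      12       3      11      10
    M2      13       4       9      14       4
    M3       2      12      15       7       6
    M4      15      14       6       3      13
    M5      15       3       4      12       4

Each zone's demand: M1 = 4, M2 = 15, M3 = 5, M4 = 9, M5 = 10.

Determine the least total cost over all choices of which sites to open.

For any fixed open set, each zone goes to its cheapest open site; total = fixed + service.
{A, B, C}: M1→C 3·4=12, M2→B 4·15=60, M3→A 2·5=10, M4→C 6·9=54, M5→B 3·10=30. Service 166; fixed 77; total 243.
{A, B, D}: M1→A 7·4=28, M2→B 4·15=60, M3→A 2·5=10, M4→D 3·9=27, M5→B 3·10=30. Service 155; fixed 105; total 260.
{B, C, D}: M1→C 3·4=12, M2→B 4·15=60, M3→D 7·5=35, M4→D 3·9=27, M5→B 3·10=30. Service 164; fixed 100; total 264.
{A, B, C, D, E}: service 139 + fixed 217 = 356
No other subset beats 243.

Minimum total cost: 243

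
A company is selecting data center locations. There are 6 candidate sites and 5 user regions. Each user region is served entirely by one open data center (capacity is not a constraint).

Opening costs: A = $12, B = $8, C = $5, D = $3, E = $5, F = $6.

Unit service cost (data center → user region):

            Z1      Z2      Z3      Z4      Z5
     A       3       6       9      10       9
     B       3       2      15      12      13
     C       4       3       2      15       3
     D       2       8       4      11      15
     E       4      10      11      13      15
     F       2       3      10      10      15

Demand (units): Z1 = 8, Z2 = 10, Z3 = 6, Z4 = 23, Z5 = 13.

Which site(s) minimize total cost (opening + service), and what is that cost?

For any fixed open set, each user region goes to its cheapest open site; total = fixed + service.
{B, C, F}: Z1→F 2·8=16, Z2→B 2·10=20, Z3→C 2·6=12, Z4→F 10·23=230, Z5→C 3·13=39. Service 317; fixed 19; total 336.
{C, F}: Z1→F 2·8=16, Z2→C 3·10=30, Z3→C 2·6=12, Z4→F 10·23=230, Z5→C 3·13=39. Service 327; fixed 11; total 338.
{B, C, D, F}: service 317 + fixed 22 = 339
{A, B, C, D, E, F}: service 317 + fixed 39 = 356
No other subset beats 336.

Open B, C and F; minimum total cost 336.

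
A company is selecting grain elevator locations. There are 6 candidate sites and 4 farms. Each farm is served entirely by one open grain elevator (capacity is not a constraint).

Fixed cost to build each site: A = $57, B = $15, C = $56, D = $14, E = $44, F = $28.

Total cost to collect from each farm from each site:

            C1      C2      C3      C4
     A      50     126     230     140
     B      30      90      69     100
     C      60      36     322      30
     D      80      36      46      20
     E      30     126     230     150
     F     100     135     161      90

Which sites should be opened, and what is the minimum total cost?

Open B and D; minimum total cost 161.

For any fixed open set, each farm goes to its cheapest open site; total = fixed + service.
{B, D}: C1→B 30, C2→D 36, C3→D 46, C4→D 20. Service 132; fixed 29; total 161.
{B, D, F}: C1→B 30, C2→D 36, C3→D 46, C4→D 20. Service 132; fixed 57; total 189.
{D, E}: service 132 + fixed 58 = 190
{A, B, C, D, E, F}: service 132 + fixed 214 = 346
No other subset beats 161.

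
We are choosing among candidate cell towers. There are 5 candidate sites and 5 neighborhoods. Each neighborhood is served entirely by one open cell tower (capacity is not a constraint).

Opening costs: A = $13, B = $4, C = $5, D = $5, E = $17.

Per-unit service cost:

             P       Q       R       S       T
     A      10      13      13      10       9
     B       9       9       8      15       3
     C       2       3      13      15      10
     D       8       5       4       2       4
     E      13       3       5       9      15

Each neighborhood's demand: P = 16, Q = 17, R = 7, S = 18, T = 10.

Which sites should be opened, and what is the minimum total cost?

Open B, C and D; minimum total cost 191.

For any fixed open set, each neighborhood goes to its cheapest open site; total = fixed + service.
{B, C, D}: P→C 2·16=32, Q→C 3·17=51, R→D 4·7=28, S→D 2·18=36, T→B 3·10=30. Service 177; fixed 14; total 191.
{C, D}: P→C 2·16=32, Q→C 3·17=51, R→D 4·7=28, S→D 2·18=36, T→D 4·10=40. Service 187; fixed 10; total 197.
{A, B, C, D}: P→C 2·16=32, Q→C 3·17=51, R→D 4·7=28, S→D 2·18=36, T→B 3·10=30. Service 177; fixed 27; total 204.
{A, B, C, D, E}: P→C 2·16=32, Q→C 3·17=51, R→D 4·7=28, S→D 2·18=36, T→B 3·10=30. Service 177; fixed 44; total 221.
No other subset beats 191.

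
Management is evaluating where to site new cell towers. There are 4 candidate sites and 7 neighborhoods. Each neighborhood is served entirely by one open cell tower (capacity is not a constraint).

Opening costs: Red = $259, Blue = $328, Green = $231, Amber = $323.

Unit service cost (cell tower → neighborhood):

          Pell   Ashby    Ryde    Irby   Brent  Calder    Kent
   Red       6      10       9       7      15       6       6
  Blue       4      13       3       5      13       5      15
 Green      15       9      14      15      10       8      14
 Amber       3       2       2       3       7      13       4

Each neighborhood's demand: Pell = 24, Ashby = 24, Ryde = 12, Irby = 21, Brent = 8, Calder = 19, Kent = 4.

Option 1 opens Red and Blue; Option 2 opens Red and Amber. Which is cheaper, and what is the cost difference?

Option 2 is cheaper by 312.

Option 1: {Red, Blue}: Pell→Blue 4·24=96, Ashby→Red 10·24=240, Ryde→Blue 3·12=36, Irby→Blue 5·21=105, Brent→Blue 13·8=104, Calder→Blue 5·19=95, Kent→Red 6·4=24. Service 700; fixed 587; total 1287.
Option 2: {Red, Amber}: Pell→Amber 3·24=72, Ashby→Amber 2·24=48, Ryde→Amber 2·12=24, Irby→Amber 3·21=63, Brent→Amber 7·8=56, Calder→Red 6·19=114, Kent→Amber 4·4=16. Service 393; fixed 582; total 975.
Difference: |1287 − 975| = 312.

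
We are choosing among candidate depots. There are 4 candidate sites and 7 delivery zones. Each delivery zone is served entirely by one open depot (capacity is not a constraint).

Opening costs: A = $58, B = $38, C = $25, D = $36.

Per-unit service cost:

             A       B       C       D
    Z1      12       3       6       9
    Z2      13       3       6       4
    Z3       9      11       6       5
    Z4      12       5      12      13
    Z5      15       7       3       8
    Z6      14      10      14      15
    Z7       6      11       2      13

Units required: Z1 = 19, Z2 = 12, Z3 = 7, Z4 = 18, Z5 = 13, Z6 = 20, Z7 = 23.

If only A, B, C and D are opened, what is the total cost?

Total cost: 660

Each delivery zone is assigned to its cheapest site among the open ones.
{A, B, C, D}: Z1→B 3·19=57, Z2→B 3·12=36, Z3→D 5·7=35, Z4→B 5·18=90, Z5→C 3·13=39, Z6→B 10·20=200, Z7→C 2·23=46. Service 503; fixed 157; total 660.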